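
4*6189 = 24756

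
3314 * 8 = 26512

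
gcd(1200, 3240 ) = 120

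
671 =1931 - 1260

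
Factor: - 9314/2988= - 2^( - 1)*3^( - 2)  *83^(-1 )*4657^1= - 4657/1494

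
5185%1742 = 1701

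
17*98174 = 1668958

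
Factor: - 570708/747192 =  - 2^( - 1) *3^1*83^1*163^(- 1 ) = - 249/326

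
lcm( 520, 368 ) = 23920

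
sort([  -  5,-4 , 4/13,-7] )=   [ -7, - 5, - 4, 4/13 ] 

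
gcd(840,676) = 4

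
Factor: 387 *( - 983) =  - 380421 = - 3^2*43^1*983^1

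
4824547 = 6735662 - 1911115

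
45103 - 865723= - 820620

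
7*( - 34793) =-243551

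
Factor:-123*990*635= - 2^1*3^3*5^2*11^1*41^1*127^1 = - 77323950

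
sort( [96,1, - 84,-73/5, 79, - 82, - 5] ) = [  -  84, - 82,-73/5, - 5,  1, 79,96 ] 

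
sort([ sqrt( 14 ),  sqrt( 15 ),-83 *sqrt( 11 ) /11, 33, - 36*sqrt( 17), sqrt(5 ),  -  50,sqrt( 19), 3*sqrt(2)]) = [ - 36*sqrt(17),-50,-83*sqrt(11)/11, sqrt( 5),sqrt( 14 ),sqrt(15), 3*sqrt ( 2 ), sqrt (19),33 ]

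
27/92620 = 27/92620= 0.00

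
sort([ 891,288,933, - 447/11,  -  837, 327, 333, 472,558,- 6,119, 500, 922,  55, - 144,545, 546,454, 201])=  [ - 837, - 144, -447/11  , - 6, 55,119, 201, 288,327, 333,454,472,500, 545, 546, 558,891,922,933] 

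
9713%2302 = 505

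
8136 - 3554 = 4582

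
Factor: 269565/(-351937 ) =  - 3^1*5^1 * 19^( - 1)*17971^1*18523^( - 1)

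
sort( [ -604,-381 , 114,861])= [ - 604, - 381, 114 , 861] 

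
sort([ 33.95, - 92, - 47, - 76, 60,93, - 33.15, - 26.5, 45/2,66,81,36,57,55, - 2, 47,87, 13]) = [ - 92, - 76, - 47,-33.15, - 26.5, - 2,13,45/2, 33.95,36,47,55,57,60, 66,81,87, 93]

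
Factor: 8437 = 11^1*13^1*59^1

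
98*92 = 9016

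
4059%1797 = 465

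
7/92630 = 7/92630=0.00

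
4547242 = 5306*857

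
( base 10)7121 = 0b1101111010001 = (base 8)15721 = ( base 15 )219b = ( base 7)26522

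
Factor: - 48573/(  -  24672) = 63/32 = 2^( - 5 )*3^2*7^1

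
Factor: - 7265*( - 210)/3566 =3^1*5^2*7^1*1453^1*1783^( - 1) = 762825/1783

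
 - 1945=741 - 2686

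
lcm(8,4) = 8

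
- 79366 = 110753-190119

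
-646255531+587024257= - 59231274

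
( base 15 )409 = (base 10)909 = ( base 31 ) ta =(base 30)109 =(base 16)38D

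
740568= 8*92571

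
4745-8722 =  - 3977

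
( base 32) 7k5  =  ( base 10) 7813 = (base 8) 17205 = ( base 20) JAD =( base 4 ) 1322011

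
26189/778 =33 + 515/778=33.66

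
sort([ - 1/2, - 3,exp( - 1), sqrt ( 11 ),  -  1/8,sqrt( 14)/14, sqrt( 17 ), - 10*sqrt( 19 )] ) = [ - 10*sqrt( 19), - 3, - 1/2, - 1/8, sqrt( 14 ) /14,exp(-1 ),sqrt( 11),sqrt( 17 ) ] 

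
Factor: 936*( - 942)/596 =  - 220428/149 = - 2^2*3^3*13^1*149^( - 1 )*157^1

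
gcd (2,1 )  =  1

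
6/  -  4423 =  - 1 + 4417/4423 = - 0.00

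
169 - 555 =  - 386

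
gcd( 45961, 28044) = 779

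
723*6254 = 4521642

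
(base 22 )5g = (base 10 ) 126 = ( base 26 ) 4M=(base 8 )176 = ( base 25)51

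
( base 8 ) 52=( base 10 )42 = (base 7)60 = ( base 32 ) 1a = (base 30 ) 1C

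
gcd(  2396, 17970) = 1198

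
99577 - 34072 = 65505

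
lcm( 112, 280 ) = 560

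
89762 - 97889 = - 8127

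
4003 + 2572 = 6575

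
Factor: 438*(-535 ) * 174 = - 2^2*3^2*5^1*29^1*73^1*107^1 = - 40773420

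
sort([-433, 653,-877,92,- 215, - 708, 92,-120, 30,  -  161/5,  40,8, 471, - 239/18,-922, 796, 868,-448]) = [ - 922,-877, - 708, -448, -433,-215, - 120,-161/5,-239/18, 8 , 30, 40, 92,92, 471,653 , 796, 868]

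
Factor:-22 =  - 2^1 * 11^1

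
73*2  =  146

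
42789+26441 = 69230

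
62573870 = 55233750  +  7340120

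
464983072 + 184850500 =649833572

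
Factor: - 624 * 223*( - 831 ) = 2^4*3^2*13^1*223^1*277^1 =115635312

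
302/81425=302/81425  =  0.00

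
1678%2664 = 1678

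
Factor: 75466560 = 2^6*3^1 *5^1*13^1*6047^1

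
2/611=2/611 =0.00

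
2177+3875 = 6052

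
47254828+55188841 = 102443669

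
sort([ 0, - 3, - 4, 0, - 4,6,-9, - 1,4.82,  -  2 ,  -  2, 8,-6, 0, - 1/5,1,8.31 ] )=[ - 9, - 6, - 4, - 4,-3, - 2, - 2, - 1, - 1/5,0,  0,  0,1,4.82,6,8,8.31 ]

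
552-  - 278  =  830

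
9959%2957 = 1088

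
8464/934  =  9  +  29/467 =9.06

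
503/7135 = 503/7135 =0.07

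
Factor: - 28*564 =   -  2^4*3^1*7^1*47^1 = -15792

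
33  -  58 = - 25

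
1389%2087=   1389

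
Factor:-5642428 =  - 2^2*11^1*128237^1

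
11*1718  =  18898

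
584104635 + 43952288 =628056923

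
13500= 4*3375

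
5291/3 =5291/3 = 1763.67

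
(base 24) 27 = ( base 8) 67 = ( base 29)1Q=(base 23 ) 29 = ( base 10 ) 55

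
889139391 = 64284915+824854476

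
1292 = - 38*( -34)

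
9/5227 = 9/5227 = 0.00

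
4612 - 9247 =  - 4635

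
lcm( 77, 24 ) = 1848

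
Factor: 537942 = 2^1*3^1*89657^1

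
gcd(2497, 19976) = 2497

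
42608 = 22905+19703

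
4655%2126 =403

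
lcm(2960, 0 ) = 0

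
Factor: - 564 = - 2^2 *3^1*47^1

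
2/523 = 2/523 = 0.00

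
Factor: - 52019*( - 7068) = 367670292 = 2^2*3^1*11^1 * 19^1*31^1 * 4729^1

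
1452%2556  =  1452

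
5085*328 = 1667880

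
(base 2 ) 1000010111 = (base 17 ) 1e8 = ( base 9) 654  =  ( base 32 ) GN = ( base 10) 535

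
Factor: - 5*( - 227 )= 1135=5^1*227^1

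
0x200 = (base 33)fh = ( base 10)512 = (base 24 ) l8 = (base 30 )H2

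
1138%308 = 214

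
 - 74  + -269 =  - 343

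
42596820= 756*56345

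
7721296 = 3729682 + 3991614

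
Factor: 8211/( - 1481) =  - 3^1*7^1*17^1*23^1*1481^(  -  1)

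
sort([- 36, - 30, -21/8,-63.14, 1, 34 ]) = [  -  63.14,-36 , - 30, - 21/8, 1 , 34 ] 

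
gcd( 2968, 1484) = 1484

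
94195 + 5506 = 99701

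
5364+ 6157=11521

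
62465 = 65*961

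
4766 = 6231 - 1465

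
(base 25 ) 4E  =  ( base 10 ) 114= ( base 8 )162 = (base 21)59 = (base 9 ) 136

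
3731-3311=420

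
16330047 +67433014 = 83763061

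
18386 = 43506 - 25120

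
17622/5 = 17622/5 = 3524.40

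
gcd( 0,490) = 490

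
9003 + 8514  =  17517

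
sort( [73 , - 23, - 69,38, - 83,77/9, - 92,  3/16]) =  [  -  92, - 83, - 69,-23,3/16,77/9,38,73]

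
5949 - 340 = 5609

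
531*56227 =29856537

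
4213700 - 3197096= 1016604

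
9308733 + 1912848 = 11221581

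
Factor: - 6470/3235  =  -2^1 = - 2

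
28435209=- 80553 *( - 353)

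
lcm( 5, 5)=5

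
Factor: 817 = 19^1*43^1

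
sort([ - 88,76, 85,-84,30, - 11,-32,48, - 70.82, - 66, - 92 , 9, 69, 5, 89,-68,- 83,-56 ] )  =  [ - 92, -88, - 84,-83 , - 70.82, - 68,-66, - 56 ,-32,-11,5, 9, 30, 48,69, 76 , 85,89] 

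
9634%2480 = 2194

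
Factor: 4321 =29^1*149^1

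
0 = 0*58201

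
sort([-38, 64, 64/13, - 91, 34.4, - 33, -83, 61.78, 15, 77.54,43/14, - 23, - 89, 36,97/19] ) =[-91,-89, - 83, -38,  -  33, - 23, 43/14, 64/13,97/19,15, 34.4, 36, 61.78, 64,77.54]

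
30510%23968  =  6542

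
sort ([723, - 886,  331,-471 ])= [ - 886, - 471, 331,  723 ]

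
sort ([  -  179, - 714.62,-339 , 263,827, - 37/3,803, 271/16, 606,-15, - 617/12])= [-714.62,  -  339,-179, - 617/12, - 15, - 37/3,271/16,263,606,803, 827 ]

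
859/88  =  9 + 67/88 = 9.76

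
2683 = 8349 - 5666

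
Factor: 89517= 3^1*53^1*563^1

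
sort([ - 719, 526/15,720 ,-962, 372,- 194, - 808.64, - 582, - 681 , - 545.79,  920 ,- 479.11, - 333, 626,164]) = [ - 962, - 808.64, - 719, - 681, - 582, - 545.79, - 479.11, - 333, - 194, 526/15,164 , 372, 626, 720,920 ] 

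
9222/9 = 3074/3  =  1024.67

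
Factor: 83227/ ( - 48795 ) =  - 3^(-1 ) *5^(-1)*3253^(  -  1 )*83227^1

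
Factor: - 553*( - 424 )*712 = 2^6  *  7^1*53^1*79^1*89^1 = 166944064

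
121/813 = 121/813 = 0.15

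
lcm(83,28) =2324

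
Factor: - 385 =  - 5^1 * 7^1*11^1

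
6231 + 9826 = 16057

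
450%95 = 70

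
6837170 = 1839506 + 4997664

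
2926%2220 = 706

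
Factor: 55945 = 5^1*67^1 * 167^1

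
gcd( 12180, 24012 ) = 348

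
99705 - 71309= 28396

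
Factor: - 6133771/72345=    - 876253/10335  =  - 3^( - 1 ) *5^( - 1 )*7^1 *13^( - 1) * 53^( - 1) * 151^1*829^1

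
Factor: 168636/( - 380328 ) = -47/106 = - 2^( - 1 ) * 47^1*53^(- 1)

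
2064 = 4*516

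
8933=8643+290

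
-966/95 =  - 966/95 = - 10.17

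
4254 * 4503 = 19155762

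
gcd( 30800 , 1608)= 8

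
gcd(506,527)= 1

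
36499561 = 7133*5117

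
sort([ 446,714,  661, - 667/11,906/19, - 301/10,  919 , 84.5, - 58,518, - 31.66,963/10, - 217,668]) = [ - 217,  -  667/11 ,  -  58,-31.66, - 301/10,906/19 , 84.5,963/10,446,  518, 661, 668,714,919]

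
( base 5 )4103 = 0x210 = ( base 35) F3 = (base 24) M0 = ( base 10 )528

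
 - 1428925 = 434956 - 1863881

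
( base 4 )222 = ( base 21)20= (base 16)2a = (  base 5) 132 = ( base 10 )42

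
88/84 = 22/21  =  1.05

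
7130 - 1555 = 5575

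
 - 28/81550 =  - 1 + 5823/5825  =  - 0.00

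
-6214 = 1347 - 7561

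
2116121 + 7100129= 9216250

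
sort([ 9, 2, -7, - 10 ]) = [  -  10,-7  ,  2, 9 ]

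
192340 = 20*9617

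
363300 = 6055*60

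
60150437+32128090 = 92278527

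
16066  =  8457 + 7609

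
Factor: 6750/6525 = 30/29 = 2^1*3^1 * 5^1*29^ ( - 1)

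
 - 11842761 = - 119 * 99519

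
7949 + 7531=15480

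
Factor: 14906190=2^1*3^1*5^1*13^1*37^1*1033^1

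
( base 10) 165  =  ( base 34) 4T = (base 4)2211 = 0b10100101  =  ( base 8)245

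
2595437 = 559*4643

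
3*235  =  705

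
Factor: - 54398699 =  - 54398699^1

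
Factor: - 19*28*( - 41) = 21812 = 2^2*7^1*19^1 * 41^1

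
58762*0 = 0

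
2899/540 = 2899/540 = 5.37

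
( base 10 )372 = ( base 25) EM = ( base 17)14F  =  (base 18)12C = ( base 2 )101110100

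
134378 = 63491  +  70887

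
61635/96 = 20545/32 = 642.03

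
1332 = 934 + 398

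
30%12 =6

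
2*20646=41292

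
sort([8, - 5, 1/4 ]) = [ - 5, 1/4,8] 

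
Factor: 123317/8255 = 971/65 =5^(  -  1)*13^( - 1)*971^1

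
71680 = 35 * 2048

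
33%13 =7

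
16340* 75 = 1225500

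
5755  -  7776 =  -  2021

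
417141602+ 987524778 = 1404666380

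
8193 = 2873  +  5320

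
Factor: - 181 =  - 181^1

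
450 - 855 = - 405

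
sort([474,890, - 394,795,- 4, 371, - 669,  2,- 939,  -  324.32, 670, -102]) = [ - 939,  -  669,  -  394,  -  324.32,-102 , -4, 2 , 371,474,670,795, 890]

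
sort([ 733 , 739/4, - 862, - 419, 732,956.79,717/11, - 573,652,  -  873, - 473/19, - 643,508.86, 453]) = [ - 873, - 862, - 643 , - 573 ,-419 , - 473/19,717/11, 739/4 , 453, 508.86, 652,732, 733,956.79 ] 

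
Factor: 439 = 439^1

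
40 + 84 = 124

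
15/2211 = 5/737 = 0.01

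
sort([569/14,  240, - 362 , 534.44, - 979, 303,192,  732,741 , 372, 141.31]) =[- 979, -362, 569/14,  141.31, 192, 240, 303, 372,  534.44, 732,741 ]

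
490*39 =19110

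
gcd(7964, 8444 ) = 4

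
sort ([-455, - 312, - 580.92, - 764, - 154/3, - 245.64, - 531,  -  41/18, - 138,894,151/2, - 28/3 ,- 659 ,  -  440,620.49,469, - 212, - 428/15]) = [ - 764, - 659, - 580.92, - 531,-455, - 440, - 312, -245.64, - 212, - 138 , - 154/3, - 428/15, - 28/3, - 41/18,  151/2, 469,620.49, 894 ] 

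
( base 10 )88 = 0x58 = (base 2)1011000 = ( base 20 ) 48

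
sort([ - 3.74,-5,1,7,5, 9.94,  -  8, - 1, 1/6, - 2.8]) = [ - 8, - 5,-3.74, - 2.8,-1,  1/6, 1,5,  7, 9.94 ]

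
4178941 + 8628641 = 12807582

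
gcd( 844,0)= 844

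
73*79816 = 5826568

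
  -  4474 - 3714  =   - 8188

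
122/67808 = 61/33904 =0.00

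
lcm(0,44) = 0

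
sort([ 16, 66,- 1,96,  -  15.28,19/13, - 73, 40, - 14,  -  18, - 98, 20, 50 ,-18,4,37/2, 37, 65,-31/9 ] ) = [- 98,-73 ,-18, - 18, - 15.28, -14, - 31/9, -1,19/13, 4,16, 37/2,20, 37, 40,50, 65, 66, 96]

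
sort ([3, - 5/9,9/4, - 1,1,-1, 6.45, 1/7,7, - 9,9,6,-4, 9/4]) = [ - 9,-4,-1, - 1,-5/9,1/7, 1,9/4, 9/4, 3, 6, 6.45, 7,9 ] 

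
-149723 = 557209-706932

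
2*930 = 1860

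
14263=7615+6648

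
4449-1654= 2795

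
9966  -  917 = 9049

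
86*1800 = 154800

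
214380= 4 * 53595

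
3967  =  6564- 2597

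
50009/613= 81 + 356/613  =  81.58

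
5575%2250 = 1075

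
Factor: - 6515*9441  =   -61508115  =  -3^2 *5^1 * 1049^1 * 1303^1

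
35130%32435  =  2695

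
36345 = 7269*5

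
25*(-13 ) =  - 325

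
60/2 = 30  =  30.00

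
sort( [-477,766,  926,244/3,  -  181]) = [ - 477 , - 181,  244/3, 766,  926]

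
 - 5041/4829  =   - 5041/4829 = - 1.04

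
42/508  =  21/254 = 0.08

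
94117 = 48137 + 45980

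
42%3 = 0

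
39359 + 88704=128063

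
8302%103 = 62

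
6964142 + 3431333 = 10395475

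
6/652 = 3/326 = 0.01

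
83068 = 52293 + 30775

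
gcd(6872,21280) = 8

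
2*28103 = 56206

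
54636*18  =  983448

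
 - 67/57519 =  - 1  +  57452/57519 = - 0.00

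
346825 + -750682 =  - 403857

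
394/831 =394/831 = 0.47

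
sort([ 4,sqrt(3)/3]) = [ sqrt( 3)/3,4]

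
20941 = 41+20900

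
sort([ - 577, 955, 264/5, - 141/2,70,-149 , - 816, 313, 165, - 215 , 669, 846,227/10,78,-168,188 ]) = [-816, - 577,-215 , - 168,-149,-141/2,227/10, 264/5, 70, 78,165,188, 313,669, 846,955] 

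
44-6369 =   -  6325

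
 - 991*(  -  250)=247750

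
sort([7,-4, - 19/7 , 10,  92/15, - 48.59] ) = [ - 48.59,-4, - 19/7, 92/15, 7,10] 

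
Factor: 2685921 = 3^1*7^1*79^1*1619^1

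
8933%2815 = 488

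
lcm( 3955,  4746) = 23730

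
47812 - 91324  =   - 43512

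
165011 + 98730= 263741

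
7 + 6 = 13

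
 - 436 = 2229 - 2665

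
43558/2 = 21779 = 21779.00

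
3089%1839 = 1250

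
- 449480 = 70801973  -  71251453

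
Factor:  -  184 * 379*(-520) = 36262720 = 2^6*  5^1*13^1 * 23^1 * 379^1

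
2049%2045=4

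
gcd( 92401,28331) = 1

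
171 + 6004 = 6175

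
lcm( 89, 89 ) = 89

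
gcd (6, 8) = 2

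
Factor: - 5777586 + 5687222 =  - 90364 = - 2^2 * 19^1*29^1*41^1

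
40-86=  - 46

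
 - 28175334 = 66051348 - 94226682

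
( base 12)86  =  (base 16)66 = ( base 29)3F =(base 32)36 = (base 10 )102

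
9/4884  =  3/1628 = 0.00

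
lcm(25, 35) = 175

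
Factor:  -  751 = -751^1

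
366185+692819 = 1059004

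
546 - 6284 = - 5738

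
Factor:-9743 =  - 9743^1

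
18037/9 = 2004+1/9 =2004.11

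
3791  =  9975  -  6184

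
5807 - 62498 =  - 56691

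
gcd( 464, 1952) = 16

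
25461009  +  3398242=28859251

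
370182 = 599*618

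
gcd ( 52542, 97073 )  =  1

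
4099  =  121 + 3978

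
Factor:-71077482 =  - 2^1*3^2*7^1*31^2 * 587^1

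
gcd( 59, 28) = 1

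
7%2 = 1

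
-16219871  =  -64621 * 251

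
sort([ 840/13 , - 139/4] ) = [ - 139/4,840/13]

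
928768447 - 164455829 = 764312618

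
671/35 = 19  +  6/35 = 19.17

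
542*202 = 109484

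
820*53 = 43460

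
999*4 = 3996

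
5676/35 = 5676/35 = 162.17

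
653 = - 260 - -913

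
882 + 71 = 953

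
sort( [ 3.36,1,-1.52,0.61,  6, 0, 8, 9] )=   [-1.52 , 0, 0.61, 1, 3.36, 6,  8,9] 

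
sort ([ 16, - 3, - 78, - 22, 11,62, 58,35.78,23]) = [ - 78,-22, - 3,  11,16,23 , 35.78,58,62] 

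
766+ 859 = 1625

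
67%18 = 13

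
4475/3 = 1491 + 2/3 = 1491.67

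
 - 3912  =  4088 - 8000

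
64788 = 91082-26294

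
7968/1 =7968 = 7968.00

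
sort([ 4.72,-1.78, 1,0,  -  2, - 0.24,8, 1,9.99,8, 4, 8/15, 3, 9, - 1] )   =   [-2, - 1.78,-1 , - 0.24, 0 , 8/15,1, 1, 3,4,4.72,8, 8,9,9.99 ]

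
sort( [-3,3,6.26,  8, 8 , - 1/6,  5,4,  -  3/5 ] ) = [ - 3,-3/5, - 1/6,  3,4,5, 6.26,  8,8 ] 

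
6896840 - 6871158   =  25682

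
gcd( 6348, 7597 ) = 1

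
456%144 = 24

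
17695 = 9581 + 8114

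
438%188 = 62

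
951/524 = 1 + 427/524  =  1.81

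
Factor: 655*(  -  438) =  - 286890 = - 2^1*3^1*5^1*73^1 * 131^1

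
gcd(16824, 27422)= 2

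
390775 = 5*78155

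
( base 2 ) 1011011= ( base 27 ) 3a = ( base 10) 91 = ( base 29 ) 34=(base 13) 70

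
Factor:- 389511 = - 3^2*113^1*383^1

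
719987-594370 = 125617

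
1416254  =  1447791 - 31537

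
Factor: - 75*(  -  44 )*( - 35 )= - 115500 = -2^2*3^1*5^3*7^1 * 11^1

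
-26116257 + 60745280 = 34629023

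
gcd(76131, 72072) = 99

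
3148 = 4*787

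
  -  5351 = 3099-8450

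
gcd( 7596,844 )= 844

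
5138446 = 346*14851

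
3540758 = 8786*403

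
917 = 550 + 367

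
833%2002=833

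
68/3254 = 34/1627 = 0.02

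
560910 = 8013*70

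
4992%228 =204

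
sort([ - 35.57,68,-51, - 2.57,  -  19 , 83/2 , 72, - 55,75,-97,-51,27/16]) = [ - 97, - 55, - 51, - 51, - 35.57,- 19, - 2.57,27/16,83/2,68,72,75] 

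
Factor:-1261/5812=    - 2^( - 2 )*13^1* 97^1*1453^( - 1)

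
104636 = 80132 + 24504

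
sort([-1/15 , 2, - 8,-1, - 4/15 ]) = [ - 8, - 1,-4/15, - 1/15,2 ] 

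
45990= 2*22995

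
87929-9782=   78147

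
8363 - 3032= 5331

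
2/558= 1/279 = 0.00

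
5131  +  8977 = 14108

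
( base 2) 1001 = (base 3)100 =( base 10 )9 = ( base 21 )9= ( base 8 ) 11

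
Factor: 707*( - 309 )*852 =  - 186130476=   - 2^2*3^2*7^1*71^1 * 101^1*103^1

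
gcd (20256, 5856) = 96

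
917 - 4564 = -3647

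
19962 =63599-43637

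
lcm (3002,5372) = 102068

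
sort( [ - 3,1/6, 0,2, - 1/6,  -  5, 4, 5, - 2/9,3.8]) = [ - 5, - 3, - 2/9,-1/6,  0 , 1/6,2,3.8, 4,5]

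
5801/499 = 5801/499 = 11.63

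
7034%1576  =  730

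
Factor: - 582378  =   - 2^1*3^1 *29^1  *3347^1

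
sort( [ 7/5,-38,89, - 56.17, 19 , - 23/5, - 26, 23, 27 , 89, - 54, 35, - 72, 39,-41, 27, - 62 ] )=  [ - 72, - 62,- 56.17,- 54,- 41,-38, - 26, - 23/5 , 7/5,19, 23, 27, 27, 35,39, 89, 89]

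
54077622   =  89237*606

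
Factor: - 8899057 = -8899057^1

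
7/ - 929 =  - 7/929 = - 0.01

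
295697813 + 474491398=770189211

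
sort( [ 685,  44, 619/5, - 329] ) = [ - 329,  44, 619/5, 685]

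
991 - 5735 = -4744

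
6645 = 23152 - 16507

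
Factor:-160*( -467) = 74720 = 2^5*5^1*467^1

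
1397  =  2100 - 703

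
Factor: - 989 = -23^1*43^1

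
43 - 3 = 40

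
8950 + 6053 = 15003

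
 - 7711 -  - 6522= - 1189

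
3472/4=868 =868.00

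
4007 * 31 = 124217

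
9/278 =9/278 =0.03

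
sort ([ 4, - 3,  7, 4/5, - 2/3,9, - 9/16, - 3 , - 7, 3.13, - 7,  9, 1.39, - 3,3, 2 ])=[  -  7, - 7,  -  3, - 3, - 3, -2/3, - 9/16, 4/5, 1.39, 2,3, 3.13 , 4,7, 9,9 ] 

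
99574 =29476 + 70098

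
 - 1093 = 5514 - 6607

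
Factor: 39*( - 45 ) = - 1755 = - 3^3*5^1*13^1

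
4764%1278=930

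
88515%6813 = 6759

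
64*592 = 37888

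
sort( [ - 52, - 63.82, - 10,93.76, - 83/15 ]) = [ - 63.82,-52, - 10, - 83/15,93.76] 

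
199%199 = 0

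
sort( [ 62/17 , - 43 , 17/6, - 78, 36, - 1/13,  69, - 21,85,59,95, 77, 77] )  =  [ - 78,-43,-21 , - 1/13,17/6, 62/17,36,59, 69,77,77, 85, 95 ]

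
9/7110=1/790 = 0.00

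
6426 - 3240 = 3186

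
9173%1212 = 689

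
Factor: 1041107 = 257^1*4051^1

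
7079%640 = 39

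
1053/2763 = 117/307 = 0.38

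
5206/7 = 5206/7= 743.71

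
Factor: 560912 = 2^4*11^1*3187^1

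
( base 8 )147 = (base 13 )7c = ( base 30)3d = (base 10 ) 103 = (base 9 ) 124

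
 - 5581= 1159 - 6740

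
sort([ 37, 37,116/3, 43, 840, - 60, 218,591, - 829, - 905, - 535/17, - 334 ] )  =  [ - 905, - 829, - 334, - 60, - 535/17,37,  37, 116/3, 43,  218,591,840]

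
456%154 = 148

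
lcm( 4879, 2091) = 14637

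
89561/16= 89561/16 = 5597.56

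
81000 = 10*8100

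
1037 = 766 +271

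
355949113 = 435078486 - 79129373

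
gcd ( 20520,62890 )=190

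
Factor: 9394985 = 5^1*29^1*64793^1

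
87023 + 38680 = 125703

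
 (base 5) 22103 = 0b10111111000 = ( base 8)2770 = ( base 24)2fg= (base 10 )1528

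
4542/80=2271/40 = 56.77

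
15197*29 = 440713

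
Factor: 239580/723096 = 55/166= 2^(-1)*5^1*11^1*83^( - 1)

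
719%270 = 179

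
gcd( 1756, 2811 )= 1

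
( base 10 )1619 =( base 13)977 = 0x653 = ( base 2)11001010011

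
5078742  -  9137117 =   -  4058375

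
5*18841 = 94205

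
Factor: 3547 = 3547^1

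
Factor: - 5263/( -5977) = 19^1 * 43^( - 1)*139^(  -  1 )*277^1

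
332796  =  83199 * 4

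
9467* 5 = 47335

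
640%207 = 19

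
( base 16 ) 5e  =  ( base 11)86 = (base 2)1011110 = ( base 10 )94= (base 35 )2o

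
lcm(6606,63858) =191574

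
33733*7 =236131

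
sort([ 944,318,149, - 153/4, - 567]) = [ - 567, - 153/4, 149,318,944 ] 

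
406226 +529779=936005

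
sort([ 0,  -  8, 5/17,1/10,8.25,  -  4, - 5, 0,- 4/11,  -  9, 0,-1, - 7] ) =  [ - 9, - 8,  -  7,- 5, - 4, - 1, - 4/11,0,0, 0,  1/10, 5/17,8.25]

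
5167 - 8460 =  - 3293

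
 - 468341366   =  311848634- 780190000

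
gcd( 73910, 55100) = 190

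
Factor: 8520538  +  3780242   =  12300780 = 2^2 * 3^1 * 5^1 * 439^1*467^1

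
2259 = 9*251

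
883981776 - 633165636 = 250816140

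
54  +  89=143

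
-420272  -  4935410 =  - 5355682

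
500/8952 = 125/2238 = 0.06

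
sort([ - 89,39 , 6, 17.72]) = [  -  89, 6 , 17.72,39] 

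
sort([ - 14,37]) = [ - 14,37]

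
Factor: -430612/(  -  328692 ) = 3^( - 1 )*13^2*43^( - 1) = 169/129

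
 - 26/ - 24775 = 26/24775 = 0.00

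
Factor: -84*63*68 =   -  2^4*3^3*7^2*17^1  =  - 359856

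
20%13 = 7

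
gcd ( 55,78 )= 1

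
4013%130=113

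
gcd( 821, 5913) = 1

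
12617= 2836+9781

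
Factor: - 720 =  - 2^4* 3^2*5^1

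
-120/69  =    -  2 + 6/23 =- 1.74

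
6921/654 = 10 + 127/218= 10.58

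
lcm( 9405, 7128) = 677160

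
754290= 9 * 83810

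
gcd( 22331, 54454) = 1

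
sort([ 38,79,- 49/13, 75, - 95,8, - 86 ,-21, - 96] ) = [ - 96,-95,-86, - 21, - 49/13,  8, 38 , 75,79]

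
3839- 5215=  - 1376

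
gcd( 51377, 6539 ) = 1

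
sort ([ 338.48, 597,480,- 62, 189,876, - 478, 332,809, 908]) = [-478,  -  62, 189, 332,338.48, 480 , 597, 809,876,  908 ] 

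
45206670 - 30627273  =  14579397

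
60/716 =15/179= 0.08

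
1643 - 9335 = - 7692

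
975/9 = 325/3 = 108.33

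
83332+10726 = 94058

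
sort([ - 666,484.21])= [ - 666,484.21]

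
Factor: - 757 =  - 757^1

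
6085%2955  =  175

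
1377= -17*(  -  81) 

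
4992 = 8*624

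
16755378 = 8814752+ 7940626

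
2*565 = 1130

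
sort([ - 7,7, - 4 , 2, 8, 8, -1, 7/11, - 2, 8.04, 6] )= [ - 7, - 4,  -  2,-1,7/11, 2,  6,7,8, 8, 8.04 ] 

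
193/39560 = 193/39560 = 0.00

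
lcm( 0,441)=0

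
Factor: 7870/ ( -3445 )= -1574/689 = - 2^1*13^(-1) * 53^( - 1) * 787^1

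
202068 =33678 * 6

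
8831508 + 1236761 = 10068269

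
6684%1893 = 1005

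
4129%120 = 49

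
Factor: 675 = 3^3*5^2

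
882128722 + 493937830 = 1376066552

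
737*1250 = 921250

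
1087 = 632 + 455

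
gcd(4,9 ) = 1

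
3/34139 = 3/34139= 0.00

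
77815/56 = 77815/56 = 1389.55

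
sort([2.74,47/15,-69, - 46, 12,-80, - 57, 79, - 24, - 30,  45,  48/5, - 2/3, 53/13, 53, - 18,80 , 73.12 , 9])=[ - 80, - 69,- 57, - 46, - 30,- 24, - 18, - 2/3,  2.74, 47/15 , 53/13,9,  48/5, 12,45, 53,73.12, 79,80 ] 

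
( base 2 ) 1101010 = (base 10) 106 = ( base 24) 4A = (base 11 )97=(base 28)3M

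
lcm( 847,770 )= 8470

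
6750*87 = 587250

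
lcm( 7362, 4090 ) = 36810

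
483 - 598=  - 115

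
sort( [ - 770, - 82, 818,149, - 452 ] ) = [ - 770, - 452, - 82,149,818]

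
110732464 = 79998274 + 30734190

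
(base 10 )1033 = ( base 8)2011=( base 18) 337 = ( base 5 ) 13113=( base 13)616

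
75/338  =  75/338 = 0.22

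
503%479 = 24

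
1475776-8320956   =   - 6845180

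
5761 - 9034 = -3273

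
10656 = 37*288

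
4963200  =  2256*2200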